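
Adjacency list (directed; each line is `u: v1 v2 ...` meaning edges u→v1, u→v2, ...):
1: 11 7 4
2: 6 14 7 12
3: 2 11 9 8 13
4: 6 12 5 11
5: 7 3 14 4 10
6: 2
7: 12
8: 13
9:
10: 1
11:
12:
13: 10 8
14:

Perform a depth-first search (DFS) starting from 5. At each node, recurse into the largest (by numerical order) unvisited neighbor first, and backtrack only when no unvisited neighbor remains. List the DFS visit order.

Visit 5
5 → 14
5 → 10
10 → 1
1 → 11
1 → 7
7 → 12
1 → 4
4 → 6
6 → 2
5 → 3
3 → 13
13 → 8
3 → 9

5 -> 14 -> 10 -> 1 -> 11 -> 7 -> 12 -> 4 -> 6 -> 2 -> 3 -> 13 -> 8 -> 9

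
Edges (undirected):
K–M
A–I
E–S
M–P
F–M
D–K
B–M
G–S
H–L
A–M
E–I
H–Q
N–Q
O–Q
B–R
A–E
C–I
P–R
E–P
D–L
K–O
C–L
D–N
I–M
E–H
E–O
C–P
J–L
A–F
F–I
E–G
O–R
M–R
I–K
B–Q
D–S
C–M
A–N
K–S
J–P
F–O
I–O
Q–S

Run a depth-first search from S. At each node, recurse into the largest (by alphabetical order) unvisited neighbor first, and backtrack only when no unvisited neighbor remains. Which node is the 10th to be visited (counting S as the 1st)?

A

Visit S
S → Q
Q → O
O → R
R → P
P → M
M → K
K → I
I → F
F → A
A → N
N → D
D → L
L → J
L → H
H → E
E → G
L → C
M → B

Visit order: S, Q, O, R, P, M, K, I, F, A, N, D, L, J, H, E, G, C, B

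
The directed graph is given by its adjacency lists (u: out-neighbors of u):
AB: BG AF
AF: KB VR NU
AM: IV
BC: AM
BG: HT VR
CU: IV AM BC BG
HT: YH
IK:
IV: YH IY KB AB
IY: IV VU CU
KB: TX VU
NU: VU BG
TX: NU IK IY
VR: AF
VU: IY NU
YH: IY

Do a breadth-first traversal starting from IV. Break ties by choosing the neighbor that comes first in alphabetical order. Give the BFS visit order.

Visit IV; enqueue AB, IY, KB, YH → queue [AB, IY, KB, YH]
Visit AB; enqueue AF, BG → queue [IY, KB, YH, AF, BG]
Visit IY; enqueue CU, VU → queue [KB, YH, AF, BG, CU, VU]
Visit KB; enqueue TX → queue [YH, AF, BG, CU, VU, TX]
Visit YH → queue [AF, BG, CU, VU, TX]
Visit AF; enqueue NU, VR → queue [BG, CU, VU, TX, NU, VR]
Visit BG; enqueue HT → queue [CU, VU, TX, NU, VR, HT]
Visit CU; enqueue AM, BC → queue [VU, TX, NU, VR, HT, AM, BC]
Visit VU → queue [TX, NU, VR, HT, AM, BC]
Visit TX; enqueue IK → queue [NU, VR, HT, AM, BC, IK]
Visit NU → queue [VR, HT, AM, BC, IK]
Visit VR → queue [HT, AM, BC, IK]
Visit HT → queue [AM, BC, IK]
Visit AM → queue [BC, IK]
Visit BC → queue [IK]
Visit IK → queue []

IV → AB → IY → KB → YH → AF → BG → CU → VU → TX → NU → VR → HT → AM → BC → IK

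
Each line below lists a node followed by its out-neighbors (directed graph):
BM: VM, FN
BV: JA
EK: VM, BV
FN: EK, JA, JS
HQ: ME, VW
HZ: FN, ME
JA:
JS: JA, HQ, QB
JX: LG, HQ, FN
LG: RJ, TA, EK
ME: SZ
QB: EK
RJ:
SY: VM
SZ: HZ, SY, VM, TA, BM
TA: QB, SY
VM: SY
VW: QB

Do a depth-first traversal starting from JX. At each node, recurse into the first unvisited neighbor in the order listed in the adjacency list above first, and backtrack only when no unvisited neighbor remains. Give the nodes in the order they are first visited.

JX, LG, RJ, TA, QB, EK, VM, SY, BV, JA, HQ, ME, SZ, HZ, FN, JS, BM, VW

Visit JX
JX → LG
LG → RJ
LG → TA
TA → QB
QB → EK
EK → VM
VM → SY
EK → BV
BV → JA
JX → HQ
HQ → ME
ME → SZ
SZ → HZ
HZ → FN
FN → JS
SZ → BM
HQ → VW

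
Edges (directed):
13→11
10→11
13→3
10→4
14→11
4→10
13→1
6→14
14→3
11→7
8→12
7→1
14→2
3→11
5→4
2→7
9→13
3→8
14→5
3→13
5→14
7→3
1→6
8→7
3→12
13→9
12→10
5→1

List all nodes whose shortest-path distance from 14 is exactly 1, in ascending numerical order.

Level 0: 14
Level 1: 2, 3, 5, 11
Level 2: 1, 4, 7, 8, 12, 13
Level 3: 6, 9, 10

2, 3, 5, 11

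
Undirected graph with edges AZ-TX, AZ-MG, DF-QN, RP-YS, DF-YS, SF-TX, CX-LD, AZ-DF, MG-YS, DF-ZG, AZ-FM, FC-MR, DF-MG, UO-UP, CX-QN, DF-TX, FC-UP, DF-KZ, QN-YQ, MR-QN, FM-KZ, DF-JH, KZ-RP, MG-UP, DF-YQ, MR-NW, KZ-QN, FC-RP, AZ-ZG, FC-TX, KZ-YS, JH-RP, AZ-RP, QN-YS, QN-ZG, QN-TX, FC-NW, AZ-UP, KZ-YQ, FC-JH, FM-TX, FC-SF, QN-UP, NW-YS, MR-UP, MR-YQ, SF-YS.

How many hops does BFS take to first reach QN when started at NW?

2

Level 0: NW
Level 1: FC, MR, YS
Level 2: DF, JH, KZ, MG, QN, RP, SF, TX, UP, YQ
Level 3: AZ, CX, FM, UO, ZG
Level 4: LD
QN first appears at level 2.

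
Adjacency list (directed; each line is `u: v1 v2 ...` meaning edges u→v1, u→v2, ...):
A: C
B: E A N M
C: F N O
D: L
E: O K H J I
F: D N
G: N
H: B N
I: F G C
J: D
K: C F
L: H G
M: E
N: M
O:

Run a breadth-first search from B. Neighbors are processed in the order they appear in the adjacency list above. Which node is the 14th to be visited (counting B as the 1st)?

Visit B; enqueue E, A, N, M → queue [E, A, N, M]
Visit E; enqueue O, K, H, J, I → queue [A, N, M, O, K, H, J, I]
Visit A; enqueue C → queue [N, M, O, K, H, J, I, C]
Visit N → queue [M, O, K, H, J, I, C]
Visit M → queue [O, K, H, J, I, C]
Visit O → queue [K, H, J, I, C]
Visit K; enqueue F → queue [H, J, I, C, F]
Visit H → queue [J, I, C, F]
Visit J; enqueue D → queue [I, C, F, D]
Visit I; enqueue G → queue [C, F, D, G]
Visit C → queue [F, D, G]
Visit F → queue [D, G]
Visit D; enqueue L → queue [G, L]
Visit G → queue [L]
Visit L → queue []

Visit order: B, E, A, N, M, O, K, H, J, I, C, F, D, G, L

G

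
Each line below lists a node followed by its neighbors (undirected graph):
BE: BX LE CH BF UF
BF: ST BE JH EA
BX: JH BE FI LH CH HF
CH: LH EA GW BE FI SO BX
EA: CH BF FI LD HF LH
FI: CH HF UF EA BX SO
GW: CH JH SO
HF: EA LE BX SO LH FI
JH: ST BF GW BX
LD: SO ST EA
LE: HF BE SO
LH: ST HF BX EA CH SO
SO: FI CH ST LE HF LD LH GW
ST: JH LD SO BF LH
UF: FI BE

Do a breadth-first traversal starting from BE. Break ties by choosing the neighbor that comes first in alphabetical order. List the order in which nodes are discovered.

BE BF BX CH LE UF EA JH ST FI HF LH GW SO LD

Visit BE; enqueue BF, BX, CH, LE, UF → queue [BF, BX, CH, LE, UF]
Visit BF; enqueue EA, JH, ST → queue [BX, CH, LE, UF, EA, JH, ST]
Visit BX; enqueue FI, HF, LH → queue [CH, LE, UF, EA, JH, ST, FI, HF, LH]
Visit CH; enqueue GW, SO → queue [LE, UF, EA, JH, ST, FI, HF, LH, GW, SO]
Visit LE → queue [UF, EA, JH, ST, FI, HF, LH, GW, SO]
Visit UF → queue [EA, JH, ST, FI, HF, LH, GW, SO]
Visit EA; enqueue LD → queue [JH, ST, FI, HF, LH, GW, SO, LD]
Visit JH → queue [ST, FI, HF, LH, GW, SO, LD]
Visit ST → queue [FI, HF, LH, GW, SO, LD]
Visit FI → queue [HF, LH, GW, SO, LD]
Visit HF → queue [LH, GW, SO, LD]
Visit LH → queue [GW, SO, LD]
Visit GW → queue [SO, LD]
Visit SO → queue [LD]
Visit LD → queue []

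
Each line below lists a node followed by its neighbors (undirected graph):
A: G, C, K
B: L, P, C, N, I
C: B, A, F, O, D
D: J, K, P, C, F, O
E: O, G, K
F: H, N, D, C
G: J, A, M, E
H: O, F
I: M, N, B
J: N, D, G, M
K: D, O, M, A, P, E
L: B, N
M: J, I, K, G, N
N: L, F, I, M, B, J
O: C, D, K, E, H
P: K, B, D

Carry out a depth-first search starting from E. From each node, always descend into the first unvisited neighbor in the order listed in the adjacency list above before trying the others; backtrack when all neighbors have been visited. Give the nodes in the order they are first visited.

E -> O -> C -> B -> L -> N -> F -> H -> D -> J -> G -> A -> K -> M -> I -> P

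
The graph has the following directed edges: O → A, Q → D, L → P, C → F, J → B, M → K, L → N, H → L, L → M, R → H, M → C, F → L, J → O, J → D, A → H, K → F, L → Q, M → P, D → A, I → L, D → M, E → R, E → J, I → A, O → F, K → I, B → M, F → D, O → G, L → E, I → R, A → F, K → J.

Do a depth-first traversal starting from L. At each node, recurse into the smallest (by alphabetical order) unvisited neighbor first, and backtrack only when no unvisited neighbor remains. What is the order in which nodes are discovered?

L, E, J, B, M, C, F, D, A, H, K, I, R, P, O, G, N, Q

Visit L
L → E
E → J
J → B
B → M
M → C
C → F
F → D
D → A
A → H
M → K
K → I
I → R
M → P
J → O
O → G
L → N
L → Q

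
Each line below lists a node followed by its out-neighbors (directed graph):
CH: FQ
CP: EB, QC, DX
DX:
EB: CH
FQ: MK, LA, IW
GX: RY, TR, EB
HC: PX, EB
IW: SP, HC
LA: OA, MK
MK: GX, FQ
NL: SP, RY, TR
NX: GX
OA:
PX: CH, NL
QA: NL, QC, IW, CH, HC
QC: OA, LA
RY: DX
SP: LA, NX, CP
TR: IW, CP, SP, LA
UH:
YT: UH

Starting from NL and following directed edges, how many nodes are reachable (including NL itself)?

18

BFS from NL visits: NL, RY, SP, TR, DX, CP, LA, NX, IW, EB, QC, MK, OA, GX, HC, CH, FQ, PX
Reachable nodes: 18 of 21 total.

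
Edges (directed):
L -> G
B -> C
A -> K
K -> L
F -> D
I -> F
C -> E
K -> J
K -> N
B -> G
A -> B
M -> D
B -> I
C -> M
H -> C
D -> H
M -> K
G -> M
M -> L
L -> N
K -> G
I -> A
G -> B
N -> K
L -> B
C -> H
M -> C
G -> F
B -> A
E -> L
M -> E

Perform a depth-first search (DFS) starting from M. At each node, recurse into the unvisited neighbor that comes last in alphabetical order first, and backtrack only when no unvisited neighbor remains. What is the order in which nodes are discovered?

M → L → N → K → J → G → F → D → H → C → E → B → I → A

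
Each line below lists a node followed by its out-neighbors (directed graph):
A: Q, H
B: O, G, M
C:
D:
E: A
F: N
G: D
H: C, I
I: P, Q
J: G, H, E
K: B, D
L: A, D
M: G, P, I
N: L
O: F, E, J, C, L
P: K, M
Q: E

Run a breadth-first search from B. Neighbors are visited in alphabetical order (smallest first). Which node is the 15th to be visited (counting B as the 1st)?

A

Visit B; enqueue G, M, O → queue [G, M, O]
Visit G; enqueue D → queue [M, O, D]
Visit M; enqueue I, P → queue [O, D, I, P]
Visit O; enqueue C, E, F, J, L → queue [D, I, P, C, E, F, J, L]
Visit D → queue [I, P, C, E, F, J, L]
Visit I; enqueue Q → queue [P, C, E, F, J, L, Q]
Visit P; enqueue K → queue [C, E, F, J, L, Q, K]
Visit C → queue [E, F, J, L, Q, K]
Visit E; enqueue A → queue [F, J, L, Q, K, A]
Visit F; enqueue N → queue [J, L, Q, K, A, N]
Visit J; enqueue H → queue [L, Q, K, A, N, H]
Visit L → queue [Q, K, A, N, H]
Visit Q → queue [K, A, N, H]
Visit K → queue [A, N, H]
Visit A → queue [N, H]
Visit N → queue [H]
Visit H → queue []

Visit order: B, G, M, O, D, I, P, C, E, F, J, L, Q, K, A, N, H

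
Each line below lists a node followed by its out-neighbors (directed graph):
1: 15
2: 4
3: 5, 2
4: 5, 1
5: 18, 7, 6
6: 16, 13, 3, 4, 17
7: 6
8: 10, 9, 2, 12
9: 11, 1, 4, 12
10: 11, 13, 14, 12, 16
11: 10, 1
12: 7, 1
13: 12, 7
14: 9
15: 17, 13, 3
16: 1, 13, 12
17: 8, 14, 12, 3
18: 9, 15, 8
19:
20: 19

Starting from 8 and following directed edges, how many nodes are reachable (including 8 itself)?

BFS from 8 visits: 8, 12, 10, 9, 2, 7, 1, 16, 14, 13, 11, 4, 6, 15, 5, 17, 3, 18
Reachable nodes: 18 of 20 total.

18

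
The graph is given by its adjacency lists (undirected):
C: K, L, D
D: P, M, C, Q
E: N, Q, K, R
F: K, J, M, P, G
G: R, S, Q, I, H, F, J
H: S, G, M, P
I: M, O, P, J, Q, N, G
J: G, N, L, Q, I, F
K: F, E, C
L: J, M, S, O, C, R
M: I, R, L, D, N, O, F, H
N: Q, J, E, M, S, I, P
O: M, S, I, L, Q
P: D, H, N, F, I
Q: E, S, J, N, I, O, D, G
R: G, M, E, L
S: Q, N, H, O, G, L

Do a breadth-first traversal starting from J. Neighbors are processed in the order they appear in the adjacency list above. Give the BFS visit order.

J → G → N → L → Q → I → F → R → S → H → E → M → P → O → C → D → K

Visit J; enqueue G, N, L, Q, I, F → queue [G, N, L, Q, I, F]
Visit G; enqueue R, S, H → queue [N, L, Q, I, F, R, S, H]
Visit N; enqueue E, M, P → queue [L, Q, I, F, R, S, H, E, M, P]
Visit L; enqueue O, C → queue [Q, I, F, R, S, H, E, M, P, O, C]
Visit Q; enqueue D → queue [I, F, R, S, H, E, M, P, O, C, D]
Visit I → queue [F, R, S, H, E, M, P, O, C, D]
Visit F; enqueue K → queue [R, S, H, E, M, P, O, C, D, K]
Visit R → queue [S, H, E, M, P, O, C, D, K]
Visit S → queue [H, E, M, P, O, C, D, K]
Visit H → queue [E, M, P, O, C, D, K]
Visit E → queue [M, P, O, C, D, K]
Visit M → queue [P, O, C, D, K]
Visit P → queue [O, C, D, K]
Visit O → queue [C, D, K]
Visit C → queue [D, K]
Visit D → queue [K]
Visit K → queue []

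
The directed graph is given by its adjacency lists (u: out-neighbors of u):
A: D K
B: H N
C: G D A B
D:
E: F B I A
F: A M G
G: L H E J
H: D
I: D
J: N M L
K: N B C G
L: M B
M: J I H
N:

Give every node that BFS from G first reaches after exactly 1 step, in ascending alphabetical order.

Level 0: G
Level 1: E, H, J, L
Level 2: A, B, D, F, I, M, N
Level 3: K
Level 4: C

E, H, J, L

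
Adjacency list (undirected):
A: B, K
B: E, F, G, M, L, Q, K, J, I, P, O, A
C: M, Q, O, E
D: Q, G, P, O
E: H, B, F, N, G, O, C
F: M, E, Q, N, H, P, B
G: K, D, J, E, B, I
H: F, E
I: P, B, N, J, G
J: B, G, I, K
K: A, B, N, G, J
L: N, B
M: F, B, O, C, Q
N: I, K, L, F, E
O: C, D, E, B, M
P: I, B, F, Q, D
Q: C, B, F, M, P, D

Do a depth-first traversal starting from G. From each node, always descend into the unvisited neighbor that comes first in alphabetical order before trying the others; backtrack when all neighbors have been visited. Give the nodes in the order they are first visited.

G B A K J I N E C M F H P D O Q L

Visit G
G → B
B → A
A → K
K → J
J → I
I → N
N → E
E → C
C → M
M → F
F → H
F → P
P → D
D → O
D → Q
N → L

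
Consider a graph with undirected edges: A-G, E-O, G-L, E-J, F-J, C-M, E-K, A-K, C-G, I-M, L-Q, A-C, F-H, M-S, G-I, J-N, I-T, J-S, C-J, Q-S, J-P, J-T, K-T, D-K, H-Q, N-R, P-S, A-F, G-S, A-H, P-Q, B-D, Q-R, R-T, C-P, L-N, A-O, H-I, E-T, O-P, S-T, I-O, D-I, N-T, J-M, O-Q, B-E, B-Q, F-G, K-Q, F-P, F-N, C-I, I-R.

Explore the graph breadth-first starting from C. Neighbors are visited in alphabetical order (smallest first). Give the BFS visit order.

C -> A -> G -> I -> J -> M -> P -> F -> H -> K -> O -> L -> S -> D -> R -> T -> E -> N -> Q -> B

Visit C; enqueue A, G, I, J, M, P → queue [A, G, I, J, M, P]
Visit A; enqueue F, H, K, O → queue [G, I, J, M, P, F, H, K, O]
Visit G; enqueue L, S → queue [I, J, M, P, F, H, K, O, L, S]
Visit I; enqueue D, R, T → queue [J, M, P, F, H, K, O, L, S, D, R, T]
Visit J; enqueue E, N → queue [M, P, F, H, K, O, L, S, D, R, T, E, N]
Visit M → queue [P, F, H, K, O, L, S, D, R, T, E, N]
Visit P; enqueue Q → queue [F, H, K, O, L, S, D, R, T, E, N, Q]
Visit F → queue [H, K, O, L, S, D, R, T, E, N, Q]
Visit H → queue [K, O, L, S, D, R, T, E, N, Q]
Visit K → queue [O, L, S, D, R, T, E, N, Q]
Visit O → queue [L, S, D, R, T, E, N, Q]
Visit L → queue [S, D, R, T, E, N, Q]
Visit S → queue [D, R, T, E, N, Q]
Visit D; enqueue B → queue [R, T, E, N, Q, B]
Visit R → queue [T, E, N, Q, B]
Visit T → queue [E, N, Q, B]
Visit E → queue [N, Q, B]
Visit N → queue [Q, B]
Visit Q → queue [B]
Visit B → queue []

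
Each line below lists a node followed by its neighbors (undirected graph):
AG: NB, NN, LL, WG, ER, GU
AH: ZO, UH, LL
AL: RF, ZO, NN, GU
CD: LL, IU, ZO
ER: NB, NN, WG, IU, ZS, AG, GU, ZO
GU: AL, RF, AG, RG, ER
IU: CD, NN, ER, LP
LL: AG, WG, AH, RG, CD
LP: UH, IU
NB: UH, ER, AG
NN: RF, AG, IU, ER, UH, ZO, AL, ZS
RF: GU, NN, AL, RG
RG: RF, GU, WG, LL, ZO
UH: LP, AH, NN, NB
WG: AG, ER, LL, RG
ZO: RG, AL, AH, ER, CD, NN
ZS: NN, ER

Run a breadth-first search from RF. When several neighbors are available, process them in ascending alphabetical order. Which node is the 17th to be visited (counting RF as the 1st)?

LP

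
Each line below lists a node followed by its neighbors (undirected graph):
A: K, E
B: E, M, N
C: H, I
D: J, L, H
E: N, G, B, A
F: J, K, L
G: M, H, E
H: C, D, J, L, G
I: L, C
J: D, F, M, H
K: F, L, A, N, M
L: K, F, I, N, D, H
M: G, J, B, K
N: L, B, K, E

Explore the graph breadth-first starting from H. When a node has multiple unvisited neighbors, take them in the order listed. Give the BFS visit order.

H → C → D → J → L → G → I → F → M → K → N → E → B → A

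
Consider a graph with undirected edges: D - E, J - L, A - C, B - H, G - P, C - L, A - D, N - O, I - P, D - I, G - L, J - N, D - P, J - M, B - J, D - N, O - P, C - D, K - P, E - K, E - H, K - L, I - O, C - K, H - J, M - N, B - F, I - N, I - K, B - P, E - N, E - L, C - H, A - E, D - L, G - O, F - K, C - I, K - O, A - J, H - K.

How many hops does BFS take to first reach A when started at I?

2

Level 0: I
Level 1: C, D, K, N, O, P
Level 2: A, B, E, F, G, H, J, L, M
A first appears at level 2.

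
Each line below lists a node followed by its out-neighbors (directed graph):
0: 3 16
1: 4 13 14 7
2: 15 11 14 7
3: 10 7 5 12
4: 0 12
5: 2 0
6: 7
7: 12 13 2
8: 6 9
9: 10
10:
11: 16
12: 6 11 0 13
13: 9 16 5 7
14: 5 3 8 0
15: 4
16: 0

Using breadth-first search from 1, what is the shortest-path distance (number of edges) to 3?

Level 0: 1
Level 1: 4, 7, 13, 14
Level 2: 0, 2, 3, 5, 8, 9, 12, 16
Level 3: 6, 10, 11, 15
3 first appears at level 2.

2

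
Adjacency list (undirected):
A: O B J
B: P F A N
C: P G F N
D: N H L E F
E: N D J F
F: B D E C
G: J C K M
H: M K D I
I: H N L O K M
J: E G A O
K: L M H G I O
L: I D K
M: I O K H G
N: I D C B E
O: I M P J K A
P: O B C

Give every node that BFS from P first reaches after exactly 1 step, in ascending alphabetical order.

B, C, O

Level 0: P
Level 1: B, C, O
Level 2: A, F, G, I, J, K, M, N
Level 3: D, E, H, L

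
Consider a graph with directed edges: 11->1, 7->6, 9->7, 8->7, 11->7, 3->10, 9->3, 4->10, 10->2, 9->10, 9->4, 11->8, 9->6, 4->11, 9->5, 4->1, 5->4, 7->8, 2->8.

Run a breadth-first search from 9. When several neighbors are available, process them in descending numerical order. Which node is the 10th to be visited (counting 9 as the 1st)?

Visit 9; enqueue 10, 7, 6, 5, 4, 3 → queue [10, 7, 6, 5, 4, 3]
Visit 10; enqueue 2 → queue [7, 6, 5, 4, 3, 2]
Visit 7; enqueue 8 → queue [6, 5, 4, 3, 2, 8]
Visit 6 → queue [5, 4, 3, 2, 8]
Visit 5 → queue [4, 3, 2, 8]
Visit 4; enqueue 11, 1 → queue [3, 2, 8, 11, 1]
Visit 3 → queue [2, 8, 11, 1]
Visit 2 → queue [8, 11, 1]
Visit 8 → queue [11, 1]
Visit 11 → queue [1]
Visit 1 → queue []

Visit order: 9, 10, 7, 6, 5, 4, 3, 2, 8, 11, 1

11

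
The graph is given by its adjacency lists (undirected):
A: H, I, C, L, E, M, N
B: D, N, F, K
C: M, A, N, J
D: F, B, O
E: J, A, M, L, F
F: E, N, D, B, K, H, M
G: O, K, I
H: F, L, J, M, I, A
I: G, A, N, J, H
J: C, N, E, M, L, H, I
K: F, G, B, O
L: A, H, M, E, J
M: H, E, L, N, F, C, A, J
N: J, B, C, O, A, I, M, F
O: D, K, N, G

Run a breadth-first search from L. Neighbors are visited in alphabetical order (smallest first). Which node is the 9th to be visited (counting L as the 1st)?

N

Visit L; enqueue A, E, H, J, M → queue [A, E, H, J, M]
Visit A; enqueue C, I, N → queue [E, H, J, M, C, I, N]
Visit E; enqueue F → queue [H, J, M, C, I, N, F]
Visit H → queue [J, M, C, I, N, F]
Visit J → queue [M, C, I, N, F]
Visit M → queue [C, I, N, F]
Visit C → queue [I, N, F]
Visit I; enqueue G → queue [N, F, G]
Visit N; enqueue B, O → queue [F, G, B, O]
Visit F; enqueue D, K → queue [G, B, O, D, K]
Visit G → queue [B, O, D, K]
Visit B → queue [O, D, K]
Visit O → queue [D, K]
Visit D → queue [K]
Visit K → queue []

Visit order: L, A, E, H, J, M, C, I, N, F, G, B, O, D, K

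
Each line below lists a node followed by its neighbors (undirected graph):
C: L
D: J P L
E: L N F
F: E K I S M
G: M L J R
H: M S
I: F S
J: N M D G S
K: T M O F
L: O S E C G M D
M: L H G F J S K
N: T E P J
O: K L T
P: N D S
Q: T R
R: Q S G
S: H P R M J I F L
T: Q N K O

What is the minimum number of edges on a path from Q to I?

Level 0: Q
Level 1: R, T
Level 2: G, K, N, O, S
Level 3: E, F, H, I, J, L, M, P
Level 4: C, D
I first appears at level 3.

3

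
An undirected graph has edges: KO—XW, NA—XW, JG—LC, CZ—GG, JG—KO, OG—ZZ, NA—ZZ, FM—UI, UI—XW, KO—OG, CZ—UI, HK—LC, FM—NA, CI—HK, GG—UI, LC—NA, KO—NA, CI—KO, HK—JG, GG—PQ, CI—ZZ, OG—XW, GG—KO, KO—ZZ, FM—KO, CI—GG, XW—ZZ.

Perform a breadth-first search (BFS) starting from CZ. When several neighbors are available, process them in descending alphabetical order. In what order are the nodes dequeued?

Visit CZ; enqueue UI, GG → queue [UI, GG]
Visit UI; enqueue XW, FM → queue [GG, XW, FM]
Visit GG; enqueue PQ, KO, CI → queue [XW, FM, PQ, KO, CI]
Visit XW; enqueue ZZ, OG, NA → queue [FM, PQ, KO, CI, ZZ, OG, NA]
Visit FM → queue [PQ, KO, CI, ZZ, OG, NA]
Visit PQ → queue [KO, CI, ZZ, OG, NA]
Visit KO; enqueue JG → queue [CI, ZZ, OG, NA, JG]
Visit CI; enqueue HK → queue [ZZ, OG, NA, JG, HK]
Visit ZZ → queue [OG, NA, JG, HK]
Visit OG → queue [NA, JG, HK]
Visit NA; enqueue LC → queue [JG, HK, LC]
Visit JG → queue [HK, LC]
Visit HK → queue [LC]
Visit LC → queue []

CZ → UI → GG → XW → FM → PQ → KO → CI → ZZ → OG → NA → JG → HK → LC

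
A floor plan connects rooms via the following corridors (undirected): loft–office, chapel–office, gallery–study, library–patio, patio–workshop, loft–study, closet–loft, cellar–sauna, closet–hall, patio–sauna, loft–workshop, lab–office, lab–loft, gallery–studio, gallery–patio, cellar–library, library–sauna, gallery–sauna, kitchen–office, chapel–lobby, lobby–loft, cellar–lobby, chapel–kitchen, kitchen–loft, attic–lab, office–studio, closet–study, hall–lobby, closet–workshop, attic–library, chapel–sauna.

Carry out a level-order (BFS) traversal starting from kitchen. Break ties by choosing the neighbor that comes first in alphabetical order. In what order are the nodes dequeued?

Visit kitchen; enqueue chapel, loft, office → queue [chapel, loft, office]
Visit chapel; enqueue lobby, sauna → queue [loft, office, lobby, sauna]
Visit loft; enqueue closet, lab, study, workshop → queue [office, lobby, sauna, closet, lab, study, workshop]
Visit office; enqueue studio → queue [lobby, sauna, closet, lab, study, workshop, studio]
Visit lobby; enqueue cellar, hall → queue [sauna, closet, lab, study, workshop, studio, cellar, hall]
Visit sauna; enqueue gallery, library, patio → queue [closet, lab, study, workshop, studio, cellar, hall, gallery, library, patio]
Visit closet → queue [lab, study, workshop, studio, cellar, hall, gallery, library, patio]
Visit lab; enqueue attic → queue [study, workshop, studio, cellar, hall, gallery, library, patio, attic]
Visit study → queue [workshop, studio, cellar, hall, gallery, library, patio, attic]
Visit workshop → queue [studio, cellar, hall, gallery, library, patio, attic]
Visit studio → queue [cellar, hall, gallery, library, patio, attic]
Visit cellar → queue [hall, gallery, library, patio, attic]
Visit hall → queue [gallery, library, patio, attic]
Visit gallery → queue [library, patio, attic]
Visit library → queue [patio, attic]
Visit patio → queue [attic]
Visit attic → queue []

kitchen, chapel, loft, office, lobby, sauna, closet, lab, study, workshop, studio, cellar, hall, gallery, library, patio, attic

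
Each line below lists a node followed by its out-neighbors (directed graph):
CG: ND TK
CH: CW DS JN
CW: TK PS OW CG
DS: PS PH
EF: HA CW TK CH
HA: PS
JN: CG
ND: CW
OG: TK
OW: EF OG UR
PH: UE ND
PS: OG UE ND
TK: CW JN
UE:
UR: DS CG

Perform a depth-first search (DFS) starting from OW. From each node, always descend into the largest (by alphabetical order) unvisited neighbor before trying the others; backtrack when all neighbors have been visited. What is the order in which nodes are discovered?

OW, UR, DS, PS, UE, OG, TK, JN, CG, ND, CW, PH, EF, HA, CH

Visit OW
OW → UR
UR → DS
DS → PS
PS → UE
PS → OG
OG → TK
TK → JN
JN → CG
CG → ND
ND → CW
DS → PH
OW → EF
EF → HA
EF → CH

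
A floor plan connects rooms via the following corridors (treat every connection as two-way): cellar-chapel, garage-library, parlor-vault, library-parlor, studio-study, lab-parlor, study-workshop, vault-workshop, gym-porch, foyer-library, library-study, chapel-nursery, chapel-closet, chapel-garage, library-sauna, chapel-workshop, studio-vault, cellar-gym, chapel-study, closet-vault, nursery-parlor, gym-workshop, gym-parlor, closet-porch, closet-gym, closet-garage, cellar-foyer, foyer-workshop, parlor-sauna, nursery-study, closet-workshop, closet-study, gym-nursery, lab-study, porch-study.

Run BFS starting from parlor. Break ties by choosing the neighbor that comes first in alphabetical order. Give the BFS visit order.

Visit parlor; enqueue gym, lab, library, nursery, sauna, vault → queue [gym, lab, library, nursery, sauna, vault]
Visit gym; enqueue cellar, closet, porch, workshop → queue [lab, library, nursery, sauna, vault, cellar, closet, porch, workshop]
Visit lab; enqueue study → queue [library, nursery, sauna, vault, cellar, closet, porch, workshop, study]
Visit library; enqueue foyer, garage → queue [nursery, sauna, vault, cellar, closet, porch, workshop, study, foyer, garage]
Visit nursery; enqueue chapel → queue [sauna, vault, cellar, closet, porch, workshop, study, foyer, garage, chapel]
Visit sauna → queue [vault, cellar, closet, porch, workshop, study, foyer, garage, chapel]
Visit vault; enqueue studio → queue [cellar, closet, porch, workshop, study, foyer, garage, chapel, studio]
Visit cellar → queue [closet, porch, workshop, study, foyer, garage, chapel, studio]
Visit closet → queue [porch, workshop, study, foyer, garage, chapel, studio]
Visit porch → queue [workshop, study, foyer, garage, chapel, studio]
Visit workshop → queue [study, foyer, garage, chapel, studio]
Visit study → queue [foyer, garage, chapel, studio]
Visit foyer → queue [garage, chapel, studio]
Visit garage → queue [chapel, studio]
Visit chapel → queue [studio]
Visit studio → queue []

parlor, gym, lab, library, nursery, sauna, vault, cellar, closet, porch, workshop, study, foyer, garage, chapel, studio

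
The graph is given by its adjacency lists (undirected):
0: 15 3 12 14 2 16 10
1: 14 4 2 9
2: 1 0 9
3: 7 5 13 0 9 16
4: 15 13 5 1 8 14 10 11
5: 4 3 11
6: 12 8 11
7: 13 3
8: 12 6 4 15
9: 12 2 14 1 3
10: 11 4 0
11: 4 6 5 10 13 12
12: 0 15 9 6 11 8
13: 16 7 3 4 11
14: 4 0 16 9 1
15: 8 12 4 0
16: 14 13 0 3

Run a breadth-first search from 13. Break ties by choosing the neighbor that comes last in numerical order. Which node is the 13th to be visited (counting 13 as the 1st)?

15

Visit 13; enqueue 16, 11, 7, 4, 3 → queue [16, 11, 7, 4, 3]
Visit 16; enqueue 14, 0 → queue [11, 7, 4, 3, 14, 0]
Visit 11; enqueue 12, 10, 6, 5 → queue [7, 4, 3, 14, 0, 12, 10, 6, 5]
Visit 7 → queue [4, 3, 14, 0, 12, 10, 6, 5]
Visit 4; enqueue 15, 8, 1 → queue [3, 14, 0, 12, 10, 6, 5, 15, 8, 1]
Visit 3; enqueue 9 → queue [14, 0, 12, 10, 6, 5, 15, 8, 1, 9]
Visit 14 → queue [0, 12, 10, 6, 5, 15, 8, 1, 9]
Visit 0; enqueue 2 → queue [12, 10, 6, 5, 15, 8, 1, 9, 2]
Visit 12 → queue [10, 6, 5, 15, 8, 1, 9, 2]
Visit 10 → queue [6, 5, 15, 8, 1, 9, 2]
Visit 6 → queue [5, 15, 8, 1, 9, 2]
Visit 5 → queue [15, 8, 1, 9, 2]
Visit 15 → queue [8, 1, 9, 2]
Visit 8 → queue [1, 9, 2]
Visit 1 → queue [9, 2]
Visit 9 → queue [2]
Visit 2 → queue []

Visit order: 13, 16, 11, 7, 4, 3, 14, 0, 12, 10, 6, 5, 15, 8, 1, 9, 2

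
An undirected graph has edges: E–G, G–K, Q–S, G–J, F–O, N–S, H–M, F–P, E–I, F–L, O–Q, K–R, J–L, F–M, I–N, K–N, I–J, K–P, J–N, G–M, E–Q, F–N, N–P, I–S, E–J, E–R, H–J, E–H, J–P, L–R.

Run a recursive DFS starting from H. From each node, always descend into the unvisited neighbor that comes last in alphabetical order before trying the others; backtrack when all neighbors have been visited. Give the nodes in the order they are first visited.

H, M, G, K, R, L, J, P, N, S, Q, O, F, E, I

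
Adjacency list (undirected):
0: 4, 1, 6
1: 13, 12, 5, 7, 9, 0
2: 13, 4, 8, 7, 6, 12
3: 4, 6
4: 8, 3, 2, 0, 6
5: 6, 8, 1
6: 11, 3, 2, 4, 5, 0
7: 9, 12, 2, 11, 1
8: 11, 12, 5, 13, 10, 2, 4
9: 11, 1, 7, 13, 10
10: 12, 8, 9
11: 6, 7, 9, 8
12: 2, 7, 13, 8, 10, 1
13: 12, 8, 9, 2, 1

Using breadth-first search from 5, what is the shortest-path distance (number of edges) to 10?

Level 0: 5
Level 1: 1, 6, 8
Level 2: 0, 2, 3, 4, 7, 9, 10, 11, 12, 13
10 first appears at level 2.

2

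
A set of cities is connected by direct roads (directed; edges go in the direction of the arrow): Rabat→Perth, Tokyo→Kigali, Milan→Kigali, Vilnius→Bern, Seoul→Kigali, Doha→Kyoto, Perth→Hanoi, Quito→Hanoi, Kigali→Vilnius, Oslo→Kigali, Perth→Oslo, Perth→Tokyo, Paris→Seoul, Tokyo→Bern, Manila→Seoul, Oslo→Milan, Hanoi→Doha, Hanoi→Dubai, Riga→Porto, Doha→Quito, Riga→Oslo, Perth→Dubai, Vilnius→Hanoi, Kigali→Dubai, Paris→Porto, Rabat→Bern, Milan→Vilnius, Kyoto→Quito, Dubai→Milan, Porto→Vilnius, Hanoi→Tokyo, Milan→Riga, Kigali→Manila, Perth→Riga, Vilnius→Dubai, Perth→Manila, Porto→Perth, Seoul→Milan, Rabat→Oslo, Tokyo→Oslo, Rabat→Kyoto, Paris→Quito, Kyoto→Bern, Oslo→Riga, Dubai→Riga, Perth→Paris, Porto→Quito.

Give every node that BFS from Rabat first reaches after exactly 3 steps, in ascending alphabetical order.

Doha, Porto, Seoul, Vilnius

Level 0: Rabat
Level 1: Bern, Kyoto, Oslo, Perth
Level 2: Dubai, Hanoi, Kigali, Manila, Milan, Paris, Quito, Riga, Tokyo
Level 3: Doha, Porto, Seoul, Vilnius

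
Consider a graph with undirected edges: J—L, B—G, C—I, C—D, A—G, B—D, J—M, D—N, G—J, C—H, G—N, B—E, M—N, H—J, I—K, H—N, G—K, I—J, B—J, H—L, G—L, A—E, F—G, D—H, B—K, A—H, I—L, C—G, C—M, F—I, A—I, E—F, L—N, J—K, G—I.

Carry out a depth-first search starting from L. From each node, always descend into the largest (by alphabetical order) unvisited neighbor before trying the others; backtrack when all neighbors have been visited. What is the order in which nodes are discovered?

L N M J K I G F E B D H C A

Visit L
L → N
N → M
M → J
J → K
K → I
I → G
G → F
F → E
E → B
B → D
D → H
H → C
H → A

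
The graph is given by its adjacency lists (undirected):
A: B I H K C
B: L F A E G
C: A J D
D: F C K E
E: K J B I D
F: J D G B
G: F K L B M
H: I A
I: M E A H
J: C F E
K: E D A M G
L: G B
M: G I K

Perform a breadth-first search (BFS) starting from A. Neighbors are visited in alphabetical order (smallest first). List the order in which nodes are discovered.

Visit A; enqueue B, C, H, I, K → queue [B, C, H, I, K]
Visit B; enqueue E, F, G, L → queue [C, H, I, K, E, F, G, L]
Visit C; enqueue D, J → queue [H, I, K, E, F, G, L, D, J]
Visit H → queue [I, K, E, F, G, L, D, J]
Visit I; enqueue M → queue [K, E, F, G, L, D, J, M]
Visit K → queue [E, F, G, L, D, J, M]
Visit E → queue [F, G, L, D, J, M]
Visit F → queue [G, L, D, J, M]
Visit G → queue [L, D, J, M]
Visit L → queue [D, J, M]
Visit D → queue [J, M]
Visit J → queue [M]
Visit M → queue []

A -> B -> C -> H -> I -> K -> E -> F -> G -> L -> D -> J -> M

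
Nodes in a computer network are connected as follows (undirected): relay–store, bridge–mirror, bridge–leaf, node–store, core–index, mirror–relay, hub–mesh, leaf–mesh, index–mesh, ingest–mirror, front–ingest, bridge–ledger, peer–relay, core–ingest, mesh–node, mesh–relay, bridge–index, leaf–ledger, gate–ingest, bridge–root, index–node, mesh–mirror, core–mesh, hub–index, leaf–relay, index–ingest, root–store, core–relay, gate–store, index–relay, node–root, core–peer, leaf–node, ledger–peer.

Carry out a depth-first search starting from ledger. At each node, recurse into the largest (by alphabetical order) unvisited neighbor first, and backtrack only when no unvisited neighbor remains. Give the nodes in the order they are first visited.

Visit ledger
ledger → peer
peer → relay
relay → store
store → root
root → node
node → mesh
mesh → mirror
mirror → ingest
ingest → index
index → hub
index → core
index → bridge
bridge → leaf
ingest → gate
ingest → front

ledger → peer → relay → store → root → node → mesh → mirror → ingest → index → hub → core → bridge → leaf → gate → front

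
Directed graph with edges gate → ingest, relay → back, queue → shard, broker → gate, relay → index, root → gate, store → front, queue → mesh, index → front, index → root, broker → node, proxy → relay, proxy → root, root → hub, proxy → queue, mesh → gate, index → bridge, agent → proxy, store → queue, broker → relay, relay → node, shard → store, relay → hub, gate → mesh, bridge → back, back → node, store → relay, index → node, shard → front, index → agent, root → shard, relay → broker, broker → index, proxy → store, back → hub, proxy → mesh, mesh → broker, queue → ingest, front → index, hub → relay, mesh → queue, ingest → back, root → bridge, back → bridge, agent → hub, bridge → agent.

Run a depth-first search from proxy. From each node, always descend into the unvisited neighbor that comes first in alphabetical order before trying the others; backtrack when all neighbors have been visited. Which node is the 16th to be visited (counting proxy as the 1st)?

Visit proxy
proxy → mesh
mesh → broker
broker → gate
gate → ingest
ingest → back
back → bridge
bridge → agent
agent → hub
hub → relay
relay → index
index → front
index → node
index → root
root → shard
shard → store
store → queue

Visit order: proxy, mesh, broker, gate, ingest, back, bridge, agent, hub, relay, index, front, node, root, shard, store, queue

store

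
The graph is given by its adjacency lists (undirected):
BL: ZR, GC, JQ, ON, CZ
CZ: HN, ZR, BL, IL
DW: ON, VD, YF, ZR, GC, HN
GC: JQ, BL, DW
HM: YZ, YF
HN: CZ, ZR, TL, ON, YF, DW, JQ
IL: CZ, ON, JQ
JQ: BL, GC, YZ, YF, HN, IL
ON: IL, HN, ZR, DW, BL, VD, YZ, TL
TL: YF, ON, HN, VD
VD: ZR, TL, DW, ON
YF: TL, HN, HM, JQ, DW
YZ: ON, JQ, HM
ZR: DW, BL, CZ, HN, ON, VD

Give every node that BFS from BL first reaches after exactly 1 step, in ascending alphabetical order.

CZ, GC, JQ, ON, ZR

Level 0: BL
Level 1: CZ, GC, JQ, ON, ZR
Level 2: DW, HN, IL, TL, VD, YF, YZ
Level 3: HM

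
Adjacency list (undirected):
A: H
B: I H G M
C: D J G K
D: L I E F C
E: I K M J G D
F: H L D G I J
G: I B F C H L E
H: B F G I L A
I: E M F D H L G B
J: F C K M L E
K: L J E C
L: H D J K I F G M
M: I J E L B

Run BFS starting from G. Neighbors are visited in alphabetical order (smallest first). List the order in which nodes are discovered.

G → B → C → E → F → H → I → L → M → D → J → K → A

Visit G; enqueue B, C, E, F, H, I, L → queue [B, C, E, F, H, I, L]
Visit B; enqueue M → queue [C, E, F, H, I, L, M]
Visit C; enqueue D, J, K → queue [E, F, H, I, L, M, D, J, K]
Visit E → queue [F, H, I, L, M, D, J, K]
Visit F → queue [H, I, L, M, D, J, K]
Visit H; enqueue A → queue [I, L, M, D, J, K, A]
Visit I → queue [L, M, D, J, K, A]
Visit L → queue [M, D, J, K, A]
Visit M → queue [D, J, K, A]
Visit D → queue [J, K, A]
Visit J → queue [K, A]
Visit K → queue [A]
Visit A → queue []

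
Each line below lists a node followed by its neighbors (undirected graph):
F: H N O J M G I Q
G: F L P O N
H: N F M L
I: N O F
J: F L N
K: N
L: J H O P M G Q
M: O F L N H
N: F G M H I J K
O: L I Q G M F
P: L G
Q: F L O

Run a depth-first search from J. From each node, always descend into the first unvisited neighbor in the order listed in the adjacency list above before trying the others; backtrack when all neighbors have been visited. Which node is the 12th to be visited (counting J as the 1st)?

Visit J
J → F
F → H
H → N
N → G
G → L
L → O
O → I
O → Q
O → M
L → P
N → K

Visit order: J, F, H, N, G, L, O, I, Q, M, P, K

K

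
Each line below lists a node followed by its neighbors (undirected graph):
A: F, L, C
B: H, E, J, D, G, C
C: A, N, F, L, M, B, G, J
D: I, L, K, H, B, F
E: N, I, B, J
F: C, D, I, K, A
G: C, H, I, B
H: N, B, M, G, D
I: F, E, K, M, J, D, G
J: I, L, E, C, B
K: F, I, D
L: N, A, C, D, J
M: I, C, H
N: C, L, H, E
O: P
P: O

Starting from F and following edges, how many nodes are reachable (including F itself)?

14

BFS from F visits: F, C, D, I, K, A, N, L, M, B, G, J, H, E
Reachable nodes: 14 of 16 total.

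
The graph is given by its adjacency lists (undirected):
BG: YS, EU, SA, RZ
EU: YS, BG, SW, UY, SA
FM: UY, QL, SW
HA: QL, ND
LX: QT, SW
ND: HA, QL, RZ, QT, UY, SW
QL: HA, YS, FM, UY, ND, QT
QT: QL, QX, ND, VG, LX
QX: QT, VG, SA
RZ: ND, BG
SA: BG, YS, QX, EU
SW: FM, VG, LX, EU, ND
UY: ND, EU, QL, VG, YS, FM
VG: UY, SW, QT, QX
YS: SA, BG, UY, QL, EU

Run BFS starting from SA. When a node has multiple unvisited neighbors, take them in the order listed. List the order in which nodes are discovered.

SA, BG, YS, QX, EU, RZ, UY, QL, QT, VG, SW, ND, FM, HA, LX

Visit SA; enqueue BG, YS, QX, EU → queue [BG, YS, QX, EU]
Visit BG; enqueue RZ → queue [YS, QX, EU, RZ]
Visit YS; enqueue UY, QL → queue [QX, EU, RZ, UY, QL]
Visit QX; enqueue QT, VG → queue [EU, RZ, UY, QL, QT, VG]
Visit EU; enqueue SW → queue [RZ, UY, QL, QT, VG, SW]
Visit RZ; enqueue ND → queue [UY, QL, QT, VG, SW, ND]
Visit UY; enqueue FM → queue [QL, QT, VG, SW, ND, FM]
Visit QL; enqueue HA → queue [QT, VG, SW, ND, FM, HA]
Visit QT; enqueue LX → queue [VG, SW, ND, FM, HA, LX]
Visit VG → queue [SW, ND, FM, HA, LX]
Visit SW → queue [ND, FM, HA, LX]
Visit ND → queue [FM, HA, LX]
Visit FM → queue [HA, LX]
Visit HA → queue [LX]
Visit LX → queue []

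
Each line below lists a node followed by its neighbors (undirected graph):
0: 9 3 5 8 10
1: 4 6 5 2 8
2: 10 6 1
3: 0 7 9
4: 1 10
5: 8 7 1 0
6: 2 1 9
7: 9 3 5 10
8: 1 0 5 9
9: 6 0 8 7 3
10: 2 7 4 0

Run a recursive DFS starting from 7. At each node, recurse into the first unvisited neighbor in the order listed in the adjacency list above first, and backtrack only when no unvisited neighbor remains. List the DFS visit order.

7 → 9 → 6 → 2 → 10 → 4 → 1 → 5 → 8 → 0 → 3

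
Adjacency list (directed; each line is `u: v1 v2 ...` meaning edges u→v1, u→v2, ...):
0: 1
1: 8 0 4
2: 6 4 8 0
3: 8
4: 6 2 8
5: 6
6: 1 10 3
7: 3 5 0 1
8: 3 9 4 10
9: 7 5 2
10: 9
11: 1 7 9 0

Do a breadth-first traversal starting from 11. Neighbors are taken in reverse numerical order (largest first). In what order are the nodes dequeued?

Visit 11; enqueue 9, 7, 1, 0 → queue [9, 7, 1, 0]
Visit 9; enqueue 5, 2 → queue [7, 1, 0, 5, 2]
Visit 7; enqueue 3 → queue [1, 0, 5, 2, 3]
Visit 1; enqueue 8, 4 → queue [0, 5, 2, 3, 8, 4]
Visit 0 → queue [5, 2, 3, 8, 4]
Visit 5; enqueue 6 → queue [2, 3, 8, 4, 6]
Visit 2 → queue [3, 8, 4, 6]
Visit 3 → queue [8, 4, 6]
Visit 8; enqueue 10 → queue [4, 6, 10]
Visit 4 → queue [6, 10]
Visit 6 → queue [10]
Visit 10 → queue []

11 → 9 → 7 → 1 → 0 → 5 → 2 → 3 → 8 → 4 → 6 → 10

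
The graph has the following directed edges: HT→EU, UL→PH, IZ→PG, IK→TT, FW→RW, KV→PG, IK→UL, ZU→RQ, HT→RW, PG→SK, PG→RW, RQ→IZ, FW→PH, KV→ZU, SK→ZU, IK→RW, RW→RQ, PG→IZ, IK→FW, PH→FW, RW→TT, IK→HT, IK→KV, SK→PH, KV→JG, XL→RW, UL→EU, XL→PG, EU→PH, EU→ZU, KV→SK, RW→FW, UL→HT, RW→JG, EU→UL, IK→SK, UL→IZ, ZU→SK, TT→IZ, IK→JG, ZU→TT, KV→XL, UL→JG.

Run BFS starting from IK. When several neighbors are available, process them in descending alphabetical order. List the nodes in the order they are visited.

Visit IK; enqueue UL, TT, SK, RW, KV, JG, HT, FW → queue [UL, TT, SK, RW, KV, JG, HT, FW]
Visit UL; enqueue PH, IZ, EU → queue [TT, SK, RW, KV, JG, HT, FW, PH, IZ, EU]
Visit TT → queue [SK, RW, KV, JG, HT, FW, PH, IZ, EU]
Visit SK; enqueue ZU → queue [RW, KV, JG, HT, FW, PH, IZ, EU, ZU]
Visit RW; enqueue RQ → queue [KV, JG, HT, FW, PH, IZ, EU, ZU, RQ]
Visit KV; enqueue XL, PG → queue [JG, HT, FW, PH, IZ, EU, ZU, RQ, XL, PG]
Visit JG → queue [HT, FW, PH, IZ, EU, ZU, RQ, XL, PG]
Visit HT → queue [FW, PH, IZ, EU, ZU, RQ, XL, PG]
Visit FW → queue [PH, IZ, EU, ZU, RQ, XL, PG]
Visit PH → queue [IZ, EU, ZU, RQ, XL, PG]
Visit IZ → queue [EU, ZU, RQ, XL, PG]
Visit EU → queue [ZU, RQ, XL, PG]
Visit ZU → queue [RQ, XL, PG]
Visit RQ → queue [XL, PG]
Visit XL → queue [PG]
Visit PG → queue []

IK -> UL -> TT -> SK -> RW -> KV -> JG -> HT -> FW -> PH -> IZ -> EU -> ZU -> RQ -> XL -> PG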